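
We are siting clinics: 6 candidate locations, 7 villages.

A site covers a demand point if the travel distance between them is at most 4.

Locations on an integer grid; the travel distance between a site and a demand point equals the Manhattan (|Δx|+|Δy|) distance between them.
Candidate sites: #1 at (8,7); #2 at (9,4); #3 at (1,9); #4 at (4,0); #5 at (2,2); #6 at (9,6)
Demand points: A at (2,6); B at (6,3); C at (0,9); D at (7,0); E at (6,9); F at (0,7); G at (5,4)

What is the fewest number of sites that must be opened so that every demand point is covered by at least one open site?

4

Coverage sets (demand points within 4 of each site):
  #1: {E}
  #2: {B, G}
  #3: {A, C, F}
  #4: {D}
  #5: {A}
  #6: {}
No 3 sites suffice: every size-3 union leaves at least one demand point uncovered.
But {#1, #2, #3, #4} covers everything, so the minimum is 4.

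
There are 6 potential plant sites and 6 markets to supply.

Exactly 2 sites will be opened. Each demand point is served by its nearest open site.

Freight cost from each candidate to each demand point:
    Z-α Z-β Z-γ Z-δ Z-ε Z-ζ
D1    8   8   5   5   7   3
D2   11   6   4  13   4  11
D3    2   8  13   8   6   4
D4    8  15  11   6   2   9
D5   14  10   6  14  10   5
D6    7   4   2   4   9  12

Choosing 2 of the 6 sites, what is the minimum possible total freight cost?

Open {D3, D6}.
  Z-α→D3 2, Z-β→D6 4, Z-γ→D6 2, Z-δ→D6 4, Z-ε→D3 6, Z-ζ→D3 4  ⇒ total 22.
Compare {D1, D6}: total 27.
Compare {D2, D3}: total 28.
No size-2 selection does better; minimum is 22.

22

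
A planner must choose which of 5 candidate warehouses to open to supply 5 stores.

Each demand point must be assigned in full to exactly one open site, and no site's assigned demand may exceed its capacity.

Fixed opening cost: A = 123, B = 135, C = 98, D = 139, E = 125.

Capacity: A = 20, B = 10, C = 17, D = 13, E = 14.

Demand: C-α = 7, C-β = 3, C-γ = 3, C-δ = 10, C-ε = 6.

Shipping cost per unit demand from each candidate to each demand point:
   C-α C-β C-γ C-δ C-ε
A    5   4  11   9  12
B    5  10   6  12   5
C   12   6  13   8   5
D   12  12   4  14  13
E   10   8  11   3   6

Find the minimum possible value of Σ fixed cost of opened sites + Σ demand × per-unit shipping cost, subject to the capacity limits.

411

Open {A, C}; cheapest assignment that respects the capacities:
  A (cap 20, load 13): C-α, C-β, C-γ — cost 7×5 + 3×4 + 3×11 = 80
  C (cap 17, load 16): C-δ, C-ε — cost 10×8 + 6×5 = 110
  Shipping 190, fixed 221 → total 411.
  Any other capacity-feasible assignment to {A, C} ships for at least 190.
Compare {C, E}: its best feasible assignment gives total 418.
Compare {A, E}: its best feasible assignment gives total 430.
Every other set of open sites that can feasibly serve all demand totals ≥ 418 even under its best assignment. Minimum: 411.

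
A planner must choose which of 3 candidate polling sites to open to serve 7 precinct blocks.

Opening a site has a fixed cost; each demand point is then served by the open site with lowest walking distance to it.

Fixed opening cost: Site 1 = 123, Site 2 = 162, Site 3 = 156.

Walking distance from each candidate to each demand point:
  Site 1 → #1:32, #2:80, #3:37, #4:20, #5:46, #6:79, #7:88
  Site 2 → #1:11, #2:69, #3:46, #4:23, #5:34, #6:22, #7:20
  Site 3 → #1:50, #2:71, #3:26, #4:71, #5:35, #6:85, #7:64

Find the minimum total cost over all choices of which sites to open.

387

Open {Site 2}: assign each demand point to its cheapest open site.
  #1→Site 2 11, #2→Site 2 69, #3→Site 2 46, #4→Site 2 23, #5→Site 2 34, #6→Site 2 22, #7→Site 2 20
  walking distance 225, fixed 162 → total 387.
Compare {Site 1, Site 2}: walking distance 213 + fixed 285 = 498.
Compare {Site 1}: walking distance 382 + fixed 123 = 505.
Compare {Site 2, Site 3}: walking distance 205 + fixed 318 = 523.
All other subsets cost ≥ 498. Minimum total cost: 387.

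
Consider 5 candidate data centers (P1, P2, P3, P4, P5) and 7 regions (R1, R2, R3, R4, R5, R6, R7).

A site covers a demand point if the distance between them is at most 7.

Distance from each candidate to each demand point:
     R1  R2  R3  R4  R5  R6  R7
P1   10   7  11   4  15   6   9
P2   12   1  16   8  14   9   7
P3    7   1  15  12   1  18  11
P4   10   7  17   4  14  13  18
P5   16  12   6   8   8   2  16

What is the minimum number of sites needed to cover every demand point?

4

Coverage sets (demand points within 7 of each site):
  P1: {R2, R4, R6}
  P2: {R2, R7}
  P3: {R1, R2, R5}
  P4: {R2, R4}
  P5: {R3, R6}
No 3 sites suffice: every size-3 union leaves at least one demand point uncovered.
But {P1, P2, P3, P5} covers everything, so the minimum is 4.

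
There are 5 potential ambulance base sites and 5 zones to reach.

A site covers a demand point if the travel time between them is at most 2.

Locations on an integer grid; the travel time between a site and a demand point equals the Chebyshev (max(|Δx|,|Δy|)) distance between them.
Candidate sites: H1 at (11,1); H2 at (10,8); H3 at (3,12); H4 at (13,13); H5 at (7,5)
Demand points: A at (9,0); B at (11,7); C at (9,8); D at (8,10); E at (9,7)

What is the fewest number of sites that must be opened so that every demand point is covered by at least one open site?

Coverage sets (demand points within 2 of each site):
  H1: {A}
  H2: {B, C, D, E}
  H3: {}
  H4: {}
  H5: {E}
No single site covers all 5 demand points.
But {H1, H2} covers everything, so the minimum is 2.

2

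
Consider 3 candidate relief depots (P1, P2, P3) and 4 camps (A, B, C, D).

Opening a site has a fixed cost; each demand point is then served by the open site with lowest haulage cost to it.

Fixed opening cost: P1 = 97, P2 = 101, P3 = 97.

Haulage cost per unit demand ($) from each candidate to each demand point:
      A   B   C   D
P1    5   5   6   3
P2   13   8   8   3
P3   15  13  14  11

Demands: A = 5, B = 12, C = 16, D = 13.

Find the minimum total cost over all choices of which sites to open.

Open {P1}: assign each demand point to its cheapest open site.
  A→P1 5×5=25, B→P1 12×5=60, C→P1 16×6=96, D→P1 13×3=39
  haulage cost 220, fixed 97 → total 317.
Compare {P1, P3}: haulage cost 220 + fixed 194 = 414.
Compare {P1, P2}: haulage cost 220 + fixed 198 = 418.
Compare {P2}: haulage cost 328 + fixed 101 = 429.
All other subsets cost ≥ 414. Minimum total cost: 317.

317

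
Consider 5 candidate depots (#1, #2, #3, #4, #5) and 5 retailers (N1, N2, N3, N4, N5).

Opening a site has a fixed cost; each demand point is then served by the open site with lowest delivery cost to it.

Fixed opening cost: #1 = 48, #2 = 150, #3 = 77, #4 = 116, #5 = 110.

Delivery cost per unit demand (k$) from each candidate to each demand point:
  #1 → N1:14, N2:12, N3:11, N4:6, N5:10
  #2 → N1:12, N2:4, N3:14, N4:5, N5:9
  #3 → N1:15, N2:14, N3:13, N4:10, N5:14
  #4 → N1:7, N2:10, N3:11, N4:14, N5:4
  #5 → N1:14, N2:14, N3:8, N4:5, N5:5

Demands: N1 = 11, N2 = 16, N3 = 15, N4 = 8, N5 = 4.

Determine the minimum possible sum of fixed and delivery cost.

Open {#2, #4}: assign each demand point to its cheapest open site.
  N1→#4 11×7=77, N2→#2 16×4=64, N3→#4 15×11=165, N4→#2 8×5=40, N5→#4 4×4=16
  delivery cost 362, fixed 266 → total 628.
Compare {#1, #4}: delivery cost 466 + fixed 164 = 630.
Compare {#2}: delivery cost 482 + fixed 150 = 632.
Compare {#1, #2}: delivery cost 437 + fixed 198 = 635.
All other subsets cost ≥ 630. Minimum total cost: 628.

628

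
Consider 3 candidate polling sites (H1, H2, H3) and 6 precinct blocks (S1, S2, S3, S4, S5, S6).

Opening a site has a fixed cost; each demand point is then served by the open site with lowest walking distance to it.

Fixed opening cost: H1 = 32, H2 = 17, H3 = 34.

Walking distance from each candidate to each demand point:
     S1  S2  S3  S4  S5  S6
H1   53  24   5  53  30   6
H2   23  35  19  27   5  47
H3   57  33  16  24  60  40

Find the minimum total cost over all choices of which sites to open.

Open {H1, H2}: assign each demand point to its cheapest open site.
  S1→H2 23, S2→H1 24, S3→H1 5, S4→H2 27, S5→H2 5, S6→H1 6
  walking distance 90, fixed 49 → total 139.
Compare {H1, H2, H3}: walking distance 87 + fixed 83 = 170.
Compare {H2}: walking distance 156 + fixed 17 = 173.
Compare {H2, H3}: walking distance 141 + fixed 51 = 192.
All other subsets cost ≥ 170. Minimum total cost: 139.

139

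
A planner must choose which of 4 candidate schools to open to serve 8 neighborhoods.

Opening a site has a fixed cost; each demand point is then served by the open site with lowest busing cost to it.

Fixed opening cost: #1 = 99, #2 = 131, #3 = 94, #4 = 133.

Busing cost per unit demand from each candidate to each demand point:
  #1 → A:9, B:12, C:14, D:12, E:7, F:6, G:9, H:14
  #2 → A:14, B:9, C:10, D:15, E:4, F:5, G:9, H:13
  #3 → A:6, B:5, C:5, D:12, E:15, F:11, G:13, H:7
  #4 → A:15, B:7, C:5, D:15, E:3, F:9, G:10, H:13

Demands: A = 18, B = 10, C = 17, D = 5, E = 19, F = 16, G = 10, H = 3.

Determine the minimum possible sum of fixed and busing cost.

Open {#2, #3}: assign each demand point to its cheapest open site.
  A→#3 18×6=108, B→#3 10×5=50, C→#3 17×5=85, D→#3 5×12=60, E→#2 19×4=76, F→#2 16×5=80, G→#2 10×9=90, H→#3 3×7=21
  busing cost 570, fixed 225 → total 795.
Compare {#1, #3}: busing cost 643 + fixed 193 = 836.
Compare {#3, #4}: busing cost 625 + fixed 227 = 852.
Compare {#1, #4}: busing cost 659 + fixed 232 = 891.
All other subsets cost ≥ 836. Minimum total cost: 795.

795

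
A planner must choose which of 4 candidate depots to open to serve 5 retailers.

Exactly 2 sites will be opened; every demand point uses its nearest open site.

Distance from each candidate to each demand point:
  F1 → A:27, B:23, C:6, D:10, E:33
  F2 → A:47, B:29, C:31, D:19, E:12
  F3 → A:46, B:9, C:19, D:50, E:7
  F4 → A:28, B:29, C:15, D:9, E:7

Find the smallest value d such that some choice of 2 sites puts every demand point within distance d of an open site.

27

Open {F1, F2}.
  Farthest demand point is A at distance 27 (to F1); all others are ≤ 27.
With {F1, F3} the worst case is 27.
With {F1, F4} the worst case is 27.
No size-2 selection achieves below 27.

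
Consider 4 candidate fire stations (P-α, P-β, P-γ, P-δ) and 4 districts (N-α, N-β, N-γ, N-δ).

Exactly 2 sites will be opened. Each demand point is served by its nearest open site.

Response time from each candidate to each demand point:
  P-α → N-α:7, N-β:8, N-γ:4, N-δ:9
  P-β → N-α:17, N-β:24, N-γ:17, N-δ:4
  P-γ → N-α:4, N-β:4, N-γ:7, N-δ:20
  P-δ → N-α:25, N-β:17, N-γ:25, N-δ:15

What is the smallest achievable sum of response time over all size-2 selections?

Open {P-β, P-γ}.
  N-α→P-γ 4, N-β→P-γ 4, N-γ→P-γ 7, N-δ→P-β 4  ⇒ total 19.
Compare {P-α, P-γ}: total 21.
Compare {P-α, P-β}: total 23.
No size-2 selection does better; minimum is 19.

19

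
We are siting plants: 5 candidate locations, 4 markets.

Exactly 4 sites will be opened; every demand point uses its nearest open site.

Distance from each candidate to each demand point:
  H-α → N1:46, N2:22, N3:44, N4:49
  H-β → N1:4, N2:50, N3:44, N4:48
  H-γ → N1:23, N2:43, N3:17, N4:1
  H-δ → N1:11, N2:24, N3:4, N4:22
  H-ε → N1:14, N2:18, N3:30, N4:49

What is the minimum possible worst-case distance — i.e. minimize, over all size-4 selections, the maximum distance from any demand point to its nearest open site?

Open {H-α, H-β, H-γ, H-ε}.
  Farthest demand point is N2 at distance 18 (to H-ε); all others are ≤ 18.
With {H-α, H-γ, H-δ, H-ε} the worst case is 18.
With {H-β, H-γ, H-δ, H-ε} the worst case is 18.
No size-4 selection achieves below 18.

18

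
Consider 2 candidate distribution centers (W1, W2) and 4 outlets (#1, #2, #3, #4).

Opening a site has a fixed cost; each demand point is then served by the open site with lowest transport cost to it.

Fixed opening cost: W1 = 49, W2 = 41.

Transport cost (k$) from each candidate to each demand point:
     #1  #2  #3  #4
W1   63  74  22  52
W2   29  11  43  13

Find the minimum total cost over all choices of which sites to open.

Open {W2}: assign each demand point to its cheapest open site.
  #1→W2 29, #2→W2 11, #3→W2 43, #4→W2 13
  transport cost 96, fixed 41 → total 137.
Compare {W1, W2}: transport cost 75 + fixed 90 = 165.
Compare {W1}: transport cost 211 + fixed 49 = 260.

137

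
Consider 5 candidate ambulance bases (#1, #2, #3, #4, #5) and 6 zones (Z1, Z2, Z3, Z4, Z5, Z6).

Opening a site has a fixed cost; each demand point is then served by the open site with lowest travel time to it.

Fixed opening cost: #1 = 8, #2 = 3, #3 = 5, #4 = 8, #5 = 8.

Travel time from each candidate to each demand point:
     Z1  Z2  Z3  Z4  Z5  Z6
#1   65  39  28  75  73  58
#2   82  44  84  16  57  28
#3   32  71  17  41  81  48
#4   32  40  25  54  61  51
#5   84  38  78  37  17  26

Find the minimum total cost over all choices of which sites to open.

162

Open {#2, #3, #5}: assign each demand point to its cheapest open site.
  Z1→#3 32, Z2→#5 38, Z3→#3 17, Z4→#2 16, Z5→#5 17, Z6→#5 26
  travel time 146, fixed 16 → total 162.
Compare {#1, #2, #3, #5}: travel time 146 + fixed 24 = 170.
Compare {#2, #3, #4, #5}: travel time 146 + fixed 24 = 170.
Compare {#2, #4, #5}: travel time 154 + fixed 19 = 173.
All other subsets cost ≥ 170. Minimum total cost: 162.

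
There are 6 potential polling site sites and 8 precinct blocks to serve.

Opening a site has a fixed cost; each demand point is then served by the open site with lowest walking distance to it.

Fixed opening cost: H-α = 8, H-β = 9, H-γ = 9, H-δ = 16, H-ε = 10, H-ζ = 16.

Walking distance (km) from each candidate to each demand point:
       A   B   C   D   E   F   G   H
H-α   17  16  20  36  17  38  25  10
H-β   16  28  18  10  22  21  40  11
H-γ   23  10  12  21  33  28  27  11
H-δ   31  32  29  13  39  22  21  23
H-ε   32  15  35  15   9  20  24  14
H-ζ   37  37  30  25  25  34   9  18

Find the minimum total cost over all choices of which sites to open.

Open {H-β, H-γ, H-ε}: assign each demand point to its cheapest open site.
  A→H-β 16, B→H-γ 10, C→H-γ 12, D→H-β 10, E→H-ε 9, F→H-ε 20, G→H-ε 24, H→H-β 11
  walking distance 112, fixed 28 → total 140.
Compare {H-β, H-γ, H-ε, H-ζ}: walking distance 97 + fixed 44 = 141.
Compare {H-β, H-ε}: walking distance 123 + fixed 19 = 142.
Compare {H-γ, H-ε}: walking distance 124 + fixed 19 = 143.
All other subsets cost ≥ 141. Minimum total cost: 140.

140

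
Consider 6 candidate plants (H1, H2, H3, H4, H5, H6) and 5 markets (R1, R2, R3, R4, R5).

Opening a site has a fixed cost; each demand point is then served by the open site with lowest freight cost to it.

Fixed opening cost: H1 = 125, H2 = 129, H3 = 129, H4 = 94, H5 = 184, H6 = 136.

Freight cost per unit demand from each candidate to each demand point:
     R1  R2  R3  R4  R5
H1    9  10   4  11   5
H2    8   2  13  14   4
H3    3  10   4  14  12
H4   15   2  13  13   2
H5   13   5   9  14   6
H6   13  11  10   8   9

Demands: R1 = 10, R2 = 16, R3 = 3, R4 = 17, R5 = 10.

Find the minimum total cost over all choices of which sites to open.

Open {H3, H4}: assign each demand point to its cheapest open site.
  R1→H3 10×3=30, R2→H4 16×2=32, R3→H3 3×4=12, R4→H4 17×13=221, R5→H4 10×2=20
  freight cost 315, fixed 223 → total 538.
Compare {H4}: freight cost 462 + fixed 94 = 556.
Compare {H2}: freight cost 429 + fixed 129 = 558.
Compare {H1, H4}: freight cost 341 + fixed 219 = 560.
All other subsets cost ≥ 556. Minimum total cost: 538.

538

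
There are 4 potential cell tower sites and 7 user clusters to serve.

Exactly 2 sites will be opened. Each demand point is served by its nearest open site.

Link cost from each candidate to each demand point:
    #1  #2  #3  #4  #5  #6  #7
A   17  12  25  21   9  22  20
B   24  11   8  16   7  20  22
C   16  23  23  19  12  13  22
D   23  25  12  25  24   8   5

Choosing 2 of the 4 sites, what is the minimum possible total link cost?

78

Open {B, D}.
  #1→D 23, #2→B 11, #3→B 8, #4→B 16, #5→B 7, #6→D 8, #7→D 5  ⇒ total 78.
Compare {A, D}: total 84.
Compare {B, C}: total 93.
No size-2 selection does better; minimum is 78.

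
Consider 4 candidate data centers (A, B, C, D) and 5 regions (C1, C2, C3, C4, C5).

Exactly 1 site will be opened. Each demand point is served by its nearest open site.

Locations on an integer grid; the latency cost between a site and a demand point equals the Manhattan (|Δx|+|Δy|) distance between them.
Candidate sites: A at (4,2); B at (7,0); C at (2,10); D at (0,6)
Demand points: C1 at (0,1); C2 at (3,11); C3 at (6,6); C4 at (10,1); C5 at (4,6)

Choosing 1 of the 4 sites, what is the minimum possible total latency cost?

32

Open {A}.
  C1→A 5, C2→A 10, C3→A 6, C4→A 7, C5→A 4  ⇒ total 32.
Compare {D}: total 38.
Compare {B}: total 43.
No size-1 selection does better; minimum is 32.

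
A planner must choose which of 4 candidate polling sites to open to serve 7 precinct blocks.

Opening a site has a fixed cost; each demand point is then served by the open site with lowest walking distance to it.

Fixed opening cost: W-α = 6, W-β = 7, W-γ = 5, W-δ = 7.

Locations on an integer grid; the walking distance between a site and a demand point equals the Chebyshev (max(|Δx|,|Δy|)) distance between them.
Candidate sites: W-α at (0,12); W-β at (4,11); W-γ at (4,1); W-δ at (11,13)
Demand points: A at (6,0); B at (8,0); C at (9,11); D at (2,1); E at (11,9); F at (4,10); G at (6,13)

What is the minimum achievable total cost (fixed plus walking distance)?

Open {W-β, W-γ}: assign each demand point to its cheapest open site.
  A→W-γ 2, B→W-γ 4, C→W-β 5, D→W-γ 2, E→W-β 7, F→W-β 1, G→W-β 2
  walking distance 23, fixed 12 → total 35.
Compare {W-β, W-γ, W-δ}: walking distance 17 + fixed 19 = 36.
Compare {W-γ, W-δ}: walking distance 26 + fixed 12 = 38.
Compare {W-α, W-β, W-γ}: walking distance 23 + fixed 18 = 41.
All other subsets cost ≥ 36. Minimum total cost: 35.

35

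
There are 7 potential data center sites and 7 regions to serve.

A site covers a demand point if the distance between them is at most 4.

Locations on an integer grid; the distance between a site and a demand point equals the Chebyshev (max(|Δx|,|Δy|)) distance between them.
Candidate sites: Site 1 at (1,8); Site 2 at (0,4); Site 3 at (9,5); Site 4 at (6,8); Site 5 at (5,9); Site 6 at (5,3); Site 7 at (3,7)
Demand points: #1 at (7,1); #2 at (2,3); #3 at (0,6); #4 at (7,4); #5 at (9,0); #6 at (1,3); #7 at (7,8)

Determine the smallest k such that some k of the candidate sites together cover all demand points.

Coverage sets (demand points within 4 of each site):
  Site 1: {#3}
  Site 2: {#2, #3, #6}
  Site 3: {#1, #4, #7}
  Site 4: {#4, #7}
  Site 5: {#7}
  Site 6: {#1, #2, #4, #5, #6}
  Site 7: {#2, #3, #4, #6, #7}
No single site covers all 7 demand points.
But {Site 6, Site 7} covers everything, so the minimum is 2.

2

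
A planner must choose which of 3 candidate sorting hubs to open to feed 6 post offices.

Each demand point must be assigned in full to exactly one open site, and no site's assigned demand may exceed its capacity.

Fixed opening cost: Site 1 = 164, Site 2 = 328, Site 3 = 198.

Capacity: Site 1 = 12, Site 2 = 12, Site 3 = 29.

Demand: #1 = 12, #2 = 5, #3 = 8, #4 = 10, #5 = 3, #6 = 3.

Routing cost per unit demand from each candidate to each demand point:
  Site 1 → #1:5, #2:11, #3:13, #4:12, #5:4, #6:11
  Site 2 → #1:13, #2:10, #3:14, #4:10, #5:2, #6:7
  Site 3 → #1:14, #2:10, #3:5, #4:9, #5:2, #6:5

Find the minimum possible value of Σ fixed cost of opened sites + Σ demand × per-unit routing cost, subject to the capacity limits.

623

Open {Site 1, Site 3}; cheapest assignment that respects the capacities:
  Site 1 (cap 12, load 12): #1 — cost 12×5 = 60
  Site 3 (cap 29, load 29): #2, #3, #4, #5, #6 — cost 5×10 + 8×5 + 10×9 + 3×2 + 3×5 = 201
  Shipping 261, fixed 362 → total 623.
  Any other capacity-feasible assignment to {Site 1, Site 3} ships for at least 261.
Compare {Site 2, Site 3}: its best feasible assignment gives total 883.
Compare {Site 1, Site 2, Site 3}: its best feasible assignment gives total 951.
Every other set of open sites that can feasibly serve all demand totals ≥ 883 even under its best assignment. Minimum: 623.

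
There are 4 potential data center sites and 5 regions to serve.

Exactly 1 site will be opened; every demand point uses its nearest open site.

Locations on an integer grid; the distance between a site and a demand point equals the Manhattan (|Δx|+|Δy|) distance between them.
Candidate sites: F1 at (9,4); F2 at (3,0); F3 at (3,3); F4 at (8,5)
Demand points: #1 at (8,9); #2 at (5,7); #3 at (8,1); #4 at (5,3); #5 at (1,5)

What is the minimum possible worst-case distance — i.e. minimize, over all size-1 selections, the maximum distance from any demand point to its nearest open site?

Open {F4}.
  Farthest demand point is #5 at distance 7 (to F4); all others are ≤ 7.
With {F1} the worst case is 9.
With {F3} the worst case is 11.
No size-1 selection achieves below 7.

7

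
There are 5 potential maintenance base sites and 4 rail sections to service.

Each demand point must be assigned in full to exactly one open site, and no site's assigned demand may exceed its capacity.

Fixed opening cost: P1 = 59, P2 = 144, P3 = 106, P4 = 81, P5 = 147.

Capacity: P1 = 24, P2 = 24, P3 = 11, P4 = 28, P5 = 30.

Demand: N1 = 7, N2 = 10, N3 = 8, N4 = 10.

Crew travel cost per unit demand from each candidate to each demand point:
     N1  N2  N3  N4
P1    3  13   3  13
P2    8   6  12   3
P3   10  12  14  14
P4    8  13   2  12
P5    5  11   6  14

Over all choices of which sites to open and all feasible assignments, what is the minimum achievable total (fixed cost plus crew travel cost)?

Open {P1, P2}; cheapest assignment that respects the capacities:
  P1 (cap 24, load 15): N1, N3 — cost 7×3 + 8×3 = 45
  P2 (cap 24, load 20): N2, N4 — cost 10×6 + 10×3 = 90
  Shipping 135, fixed 203 → total 338.
  Any other capacity-feasible assignment to {P1, P2} ships for at least 135.
Compare {P2, P4}: its best feasible assignment gives total 387.
Compare {P1, P2, P4}: its best feasible assignment gives total 411.
Every other set of open sites that can feasibly serve all demand totals ≥ 387 even under its best assignment. Minimum: 338.

338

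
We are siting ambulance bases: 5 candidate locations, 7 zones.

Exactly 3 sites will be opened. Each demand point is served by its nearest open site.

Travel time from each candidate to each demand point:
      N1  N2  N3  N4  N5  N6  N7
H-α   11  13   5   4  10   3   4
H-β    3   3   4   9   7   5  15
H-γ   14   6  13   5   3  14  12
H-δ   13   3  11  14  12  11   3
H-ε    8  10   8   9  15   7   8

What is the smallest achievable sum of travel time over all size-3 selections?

24

Open {H-α, H-β, H-γ}.
  N1→H-β 3, N2→H-β 3, N3→H-β 4, N4→H-α 4, N5→H-γ 3, N6→H-α 3, N7→H-α 4  ⇒ total 24.
Compare {H-β, H-γ, H-δ}: total 26.
Compare {H-α, H-β, H-δ}: total 27.
No size-3 selection does better; minimum is 24.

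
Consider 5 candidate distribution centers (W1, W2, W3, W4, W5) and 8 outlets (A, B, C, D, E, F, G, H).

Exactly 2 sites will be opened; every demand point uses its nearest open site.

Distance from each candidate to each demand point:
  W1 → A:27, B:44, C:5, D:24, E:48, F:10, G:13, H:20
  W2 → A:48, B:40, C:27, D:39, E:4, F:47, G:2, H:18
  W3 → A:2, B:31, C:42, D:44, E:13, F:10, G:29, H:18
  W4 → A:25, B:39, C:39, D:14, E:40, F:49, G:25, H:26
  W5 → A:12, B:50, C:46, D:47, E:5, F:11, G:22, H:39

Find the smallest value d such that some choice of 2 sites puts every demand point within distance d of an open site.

31

Open {W1, W3}.
  Farthest demand point is B at distance 31 (to W3); all others are ≤ 31.
With {W2, W3} the worst case is 39.
With {W3, W4} the worst case is 39.
No size-2 selection achieves below 31.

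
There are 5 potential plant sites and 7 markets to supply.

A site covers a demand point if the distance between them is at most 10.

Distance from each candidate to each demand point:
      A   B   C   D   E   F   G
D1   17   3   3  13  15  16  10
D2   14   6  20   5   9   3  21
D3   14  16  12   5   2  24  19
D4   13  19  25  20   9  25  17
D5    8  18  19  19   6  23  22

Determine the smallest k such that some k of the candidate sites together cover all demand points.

Coverage sets (demand points within 10 of each site):
  D1: {B, C, G}
  D2: {B, D, E, F}
  D3: {D, E}
  D4: {E}
  D5: {A, E}
No 2 sites suffice: every size-2 union leaves at least one demand point uncovered.
But {D1, D2, D5} covers everything, so the minimum is 3.

3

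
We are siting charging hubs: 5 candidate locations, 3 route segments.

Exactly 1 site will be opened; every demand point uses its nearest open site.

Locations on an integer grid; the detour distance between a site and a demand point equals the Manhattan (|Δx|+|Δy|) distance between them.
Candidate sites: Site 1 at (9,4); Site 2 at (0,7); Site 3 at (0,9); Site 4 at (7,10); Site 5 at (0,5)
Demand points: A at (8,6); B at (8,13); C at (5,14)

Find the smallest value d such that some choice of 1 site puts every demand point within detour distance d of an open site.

Open {Site 4}.
  Farthest demand point is C at detour distance 6 (to Site 4); all others are ≤ 6.
With {Site 3} the worst case is 12.
With {Site 1} the worst case is 14.
No size-1 selection achieves below 6.

6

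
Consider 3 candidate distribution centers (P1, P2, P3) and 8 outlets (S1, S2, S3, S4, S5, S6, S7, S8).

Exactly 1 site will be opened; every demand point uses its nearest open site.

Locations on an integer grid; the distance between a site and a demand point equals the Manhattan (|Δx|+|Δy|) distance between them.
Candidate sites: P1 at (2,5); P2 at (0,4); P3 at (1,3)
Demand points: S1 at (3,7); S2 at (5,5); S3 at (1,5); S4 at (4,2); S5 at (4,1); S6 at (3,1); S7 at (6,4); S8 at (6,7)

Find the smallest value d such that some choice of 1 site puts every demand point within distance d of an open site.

6

Open {P1}.
  Farthest demand point is S5 at distance 6 (to P1); all others are ≤ 6.
With {P2} the worst case is 9.
With {P3} the worst case is 9.
No size-1 selection achieves below 6.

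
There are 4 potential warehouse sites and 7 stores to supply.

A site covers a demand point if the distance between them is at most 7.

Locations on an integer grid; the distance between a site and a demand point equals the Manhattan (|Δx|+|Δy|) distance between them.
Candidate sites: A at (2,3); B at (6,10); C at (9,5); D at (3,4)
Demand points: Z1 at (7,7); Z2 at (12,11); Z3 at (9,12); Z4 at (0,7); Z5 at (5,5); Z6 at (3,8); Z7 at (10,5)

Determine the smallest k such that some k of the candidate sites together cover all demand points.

Coverage sets (demand points within 7 of each site):
  A: {Z4, Z5, Z6}
  B: {Z1, Z2, Z3, Z5, Z6}
  C: {Z1, Z3, Z5, Z7}
  D: {Z1, Z4, Z5, Z6}
No 2 sites suffice: every size-2 union leaves at least one demand point uncovered.
But {A, B, C} covers everything, so the minimum is 3.

3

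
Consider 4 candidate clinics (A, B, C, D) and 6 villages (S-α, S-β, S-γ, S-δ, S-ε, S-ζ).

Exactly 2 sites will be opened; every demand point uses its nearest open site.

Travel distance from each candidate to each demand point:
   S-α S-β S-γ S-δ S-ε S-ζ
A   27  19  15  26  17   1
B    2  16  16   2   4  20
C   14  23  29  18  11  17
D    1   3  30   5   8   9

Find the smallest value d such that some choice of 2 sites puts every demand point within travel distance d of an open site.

15

Open {A, D}.
  Farthest demand point is S-γ at travel distance 15 (to A); all others are ≤ 15.
With {A, B} the worst case is 16.
With {B, D} the worst case is 16.
No size-2 selection achieves below 15.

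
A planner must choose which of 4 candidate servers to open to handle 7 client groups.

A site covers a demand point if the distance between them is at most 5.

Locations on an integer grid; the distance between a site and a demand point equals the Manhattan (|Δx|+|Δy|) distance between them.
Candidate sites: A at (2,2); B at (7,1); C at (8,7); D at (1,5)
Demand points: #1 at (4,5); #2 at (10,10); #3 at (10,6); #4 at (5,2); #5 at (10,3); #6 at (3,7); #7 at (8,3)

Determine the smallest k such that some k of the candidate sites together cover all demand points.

Coverage sets (demand points within 5 of each site):
  A: {#1, #4}
  B: {#4, #5, #7}
  C: {#2, #3, #6, #7}
  D: {#1, #6}
No 2 sites suffice: every size-2 union leaves at least one demand point uncovered.
But {A, B, C} covers everything, so the minimum is 3.

3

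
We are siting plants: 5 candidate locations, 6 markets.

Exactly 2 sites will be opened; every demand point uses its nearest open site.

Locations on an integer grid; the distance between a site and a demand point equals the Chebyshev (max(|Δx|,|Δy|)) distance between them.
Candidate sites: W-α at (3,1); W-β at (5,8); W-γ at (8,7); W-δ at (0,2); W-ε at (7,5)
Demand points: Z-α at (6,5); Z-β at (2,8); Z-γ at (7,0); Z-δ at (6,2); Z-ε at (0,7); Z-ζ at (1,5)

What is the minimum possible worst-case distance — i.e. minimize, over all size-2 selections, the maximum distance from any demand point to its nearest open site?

5

Open {W-α, W-β}.
  Farthest demand point is Z-ε at distance 5 (to W-β); all others are ≤ 5.
With {W-β, W-ε} the worst case is 5.
With {W-δ, W-ε} the worst case is 5.
No size-2 selection achieves below 5.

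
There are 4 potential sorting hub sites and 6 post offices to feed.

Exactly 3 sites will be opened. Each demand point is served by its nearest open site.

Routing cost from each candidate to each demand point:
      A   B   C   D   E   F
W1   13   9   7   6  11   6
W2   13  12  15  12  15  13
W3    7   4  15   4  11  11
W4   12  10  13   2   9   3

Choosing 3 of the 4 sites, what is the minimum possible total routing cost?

Open {W1, W3, W4}.
  A→W3 7, B→W3 4, C→W1 7, D→W4 2, E→W4 9, F→W4 3  ⇒ total 32.
Compare {W2, W3, W4}: total 38.
Compare {W1, W2, W3}: total 39.
No size-3 selection does better; minimum is 32.

32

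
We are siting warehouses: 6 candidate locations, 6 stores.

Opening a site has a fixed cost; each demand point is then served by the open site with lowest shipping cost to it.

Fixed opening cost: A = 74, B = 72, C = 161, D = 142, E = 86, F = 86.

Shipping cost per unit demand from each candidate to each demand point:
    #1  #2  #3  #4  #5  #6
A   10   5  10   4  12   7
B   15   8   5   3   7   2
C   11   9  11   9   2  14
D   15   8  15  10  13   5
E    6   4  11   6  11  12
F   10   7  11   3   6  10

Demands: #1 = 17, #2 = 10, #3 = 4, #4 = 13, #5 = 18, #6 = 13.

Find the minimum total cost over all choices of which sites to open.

Open {B, E}: assign each demand point to its cheapest open site.
  #1→E 17×6=102, #2→E 10×4=40, #3→B 4×5=20, #4→B 13×3=39, #5→B 18×7=126, #6→B 13×2=26
  shipping cost 353, fixed 158 → total 511.
Compare {A, B}: shipping cost 431 + fixed 146 = 577.
Compare {B, E, F}: shipping cost 335 + fixed 244 = 579.
Compare {B, C, E}: shipping cost 263 + fixed 319 = 582.
All other subsets cost ≥ 577. Minimum total cost: 511.

511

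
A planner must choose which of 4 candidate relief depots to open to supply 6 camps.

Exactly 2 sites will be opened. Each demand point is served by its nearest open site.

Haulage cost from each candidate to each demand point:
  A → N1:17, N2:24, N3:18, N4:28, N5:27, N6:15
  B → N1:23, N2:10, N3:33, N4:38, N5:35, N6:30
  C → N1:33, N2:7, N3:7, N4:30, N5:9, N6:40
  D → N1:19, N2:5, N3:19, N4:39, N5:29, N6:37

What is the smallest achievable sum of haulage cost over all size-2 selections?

83

Open {A, C}.
  N1→A 17, N2→C 7, N3→C 7, N4→A 28, N5→C 9, N6→A 15  ⇒ total 83.
Compare {B, C}: total 106.
Compare {C, D}: total 107.
No size-2 selection does better; minimum is 83.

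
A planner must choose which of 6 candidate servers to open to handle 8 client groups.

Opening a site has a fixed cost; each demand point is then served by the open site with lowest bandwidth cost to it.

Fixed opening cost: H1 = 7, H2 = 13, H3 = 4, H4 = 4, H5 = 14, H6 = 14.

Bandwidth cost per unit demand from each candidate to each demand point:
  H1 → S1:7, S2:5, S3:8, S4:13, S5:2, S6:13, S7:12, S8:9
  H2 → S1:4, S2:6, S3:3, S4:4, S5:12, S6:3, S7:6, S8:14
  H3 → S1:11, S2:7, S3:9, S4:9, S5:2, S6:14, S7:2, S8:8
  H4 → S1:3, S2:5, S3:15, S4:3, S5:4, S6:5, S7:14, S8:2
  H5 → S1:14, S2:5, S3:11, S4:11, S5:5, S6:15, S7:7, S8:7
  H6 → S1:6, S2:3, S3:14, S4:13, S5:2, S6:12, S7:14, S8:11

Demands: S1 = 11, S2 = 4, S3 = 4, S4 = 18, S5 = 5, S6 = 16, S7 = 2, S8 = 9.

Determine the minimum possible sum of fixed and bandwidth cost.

Open {H2, H3, H4}: assign each demand point to its cheapest open site.
  S1→H4 11×3=33, S2→H4 4×5=20, S3→H2 4×3=12, S4→H4 18×3=54, S5→H3 5×2=10, S6→H2 16×3=48, S7→H3 2×2=4, S8→H4 9×2=18
  bandwidth cost 199, fixed 21 → total 220.
Compare {H2, H3, H4, H6}: bandwidth cost 191 + fixed 35 = 226.
Compare {H1, H2, H3, H4}: bandwidth cost 199 + fixed 28 = 227.
Compare {H2, H4, H6}: bandwidth cost 199 + fixed 31 = 230.
All other subsets cost ≥ 226. Minimum total cost: 220.

220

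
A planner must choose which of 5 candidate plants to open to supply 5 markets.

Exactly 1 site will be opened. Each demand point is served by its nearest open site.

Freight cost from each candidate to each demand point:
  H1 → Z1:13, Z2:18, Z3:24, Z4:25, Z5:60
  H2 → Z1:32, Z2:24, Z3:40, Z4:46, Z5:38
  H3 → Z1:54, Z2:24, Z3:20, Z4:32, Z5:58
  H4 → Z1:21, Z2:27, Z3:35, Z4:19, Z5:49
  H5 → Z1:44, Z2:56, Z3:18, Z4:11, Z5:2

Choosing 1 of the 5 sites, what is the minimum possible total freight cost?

Open {H5}.
  Z1→H5 44, Z2→H5 56, Z3→H5 18, Z4→H5 11, Z5→H5 2  ⇒ total 131.
Compare {H1}: total 140.
Compare {H4}: total 151.
No size-1 selection does better; minimum is 131.

131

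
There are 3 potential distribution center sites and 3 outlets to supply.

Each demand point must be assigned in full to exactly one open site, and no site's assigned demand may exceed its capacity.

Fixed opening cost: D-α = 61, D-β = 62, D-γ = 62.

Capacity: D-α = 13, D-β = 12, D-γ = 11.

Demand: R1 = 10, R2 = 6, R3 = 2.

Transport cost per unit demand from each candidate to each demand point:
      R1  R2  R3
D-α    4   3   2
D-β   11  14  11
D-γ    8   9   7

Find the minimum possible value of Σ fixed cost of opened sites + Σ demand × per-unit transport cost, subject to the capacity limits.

Open {D-α, D-γ}; cheapest assignment that respects the capacities:
  D-α (cap 13, load 12): R1, R3 — cost 10×4 + 2×2 = 44
  D-γ (cap 11, load 6): R2 — cost 6×9 = 54
  Shipping 98, fixed 123 → total 221.
  Any other capacity-feasible assignment to {D-α, D-γ} ships for at least 98.
Compare {D-α, D-β}: its best feasible assignment gives total 251.
Compare {D-α, D-β, D-γ}: its best feasible assignment gives total 283.
Every other set of open sites that can feasibly serve all demand totals ≥ 251 even under its best assignment. Minimum: 221.

221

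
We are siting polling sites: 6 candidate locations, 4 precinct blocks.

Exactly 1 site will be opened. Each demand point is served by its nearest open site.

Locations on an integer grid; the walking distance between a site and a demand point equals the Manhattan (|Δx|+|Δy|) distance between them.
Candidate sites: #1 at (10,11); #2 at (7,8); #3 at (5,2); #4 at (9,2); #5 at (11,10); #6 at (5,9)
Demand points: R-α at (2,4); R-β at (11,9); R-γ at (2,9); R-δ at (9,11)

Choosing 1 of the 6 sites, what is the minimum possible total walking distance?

23

Open {#6}.
  R-α→#6 8, R-β→#6 6, R-γ→#6 3, R-δ→#6 6  ⇒ total 23.
Compare {#2}: total 25.
Compare {#1}: total 29.
No size-1 selection does better; minimum is 23.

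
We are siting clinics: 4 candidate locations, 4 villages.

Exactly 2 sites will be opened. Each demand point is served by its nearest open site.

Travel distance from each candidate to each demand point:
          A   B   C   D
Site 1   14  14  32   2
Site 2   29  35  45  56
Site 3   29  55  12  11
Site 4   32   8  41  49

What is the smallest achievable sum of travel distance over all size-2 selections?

42

Open {Site 1, Site 3}.
  A→Site 1 14, B→Site 1 14, C→Site 3 12, D→Site 1 2  ⇒ total 42.
Compare {Site 1, Site 4}: total 56.
Compare {Site 3, Site 4}: total 60.
No size-2 selection does better; minimum is 42.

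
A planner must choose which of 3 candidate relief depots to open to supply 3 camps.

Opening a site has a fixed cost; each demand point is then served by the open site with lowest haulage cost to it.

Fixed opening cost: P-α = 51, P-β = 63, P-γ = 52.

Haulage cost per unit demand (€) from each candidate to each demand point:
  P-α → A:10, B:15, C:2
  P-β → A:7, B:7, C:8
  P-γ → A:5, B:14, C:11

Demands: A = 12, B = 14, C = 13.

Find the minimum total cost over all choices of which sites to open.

322

Open {P-α, P-β}: assign each demand point to its cheapest open site.
  A→P-β 12×7=84, B→P-β 14×7=98, C→P-α 13×2=26
  haulage cost 208, fixed 114 → total 322.
Compare {P-β}: haulage cost 286 + fixed 63 = 349.
Compare {P-α, P-β, P-γ}: haulage cost 184 + fixed 166 = 350.
Compare {P-β, P-γ}: haulage cost 262 + fixed 115 = 377.
All other subsets cost ≥ 349. Minimum total cost: 322.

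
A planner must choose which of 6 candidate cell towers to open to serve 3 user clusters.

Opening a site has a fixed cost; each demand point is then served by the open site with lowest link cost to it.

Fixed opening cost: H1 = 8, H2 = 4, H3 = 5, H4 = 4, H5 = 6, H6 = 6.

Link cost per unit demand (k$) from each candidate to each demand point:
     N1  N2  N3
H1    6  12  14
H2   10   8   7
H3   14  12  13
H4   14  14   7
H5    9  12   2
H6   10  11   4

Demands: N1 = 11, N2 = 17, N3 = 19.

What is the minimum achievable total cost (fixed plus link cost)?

Open {H1, H2, H5}: assign each demand point to its cheapest open site.
  N1→H1 11×6=66, N2→H2 17×8=136, N3→H5 19×2=38
  link cost 240, fixed 18 → total 258.
Compare {H1, H2, H4, H5}: link cost 240 + fixed 22 = 262.
Compare {H1, H2, H3, H5}: link cost 240 + fixed 23 = 263.
Compare {H1, H2, H5, H6}: link cost 240 + fixed 24 = 264.
All other subsets cost ≥ 262. Minimum total cost: 258.

258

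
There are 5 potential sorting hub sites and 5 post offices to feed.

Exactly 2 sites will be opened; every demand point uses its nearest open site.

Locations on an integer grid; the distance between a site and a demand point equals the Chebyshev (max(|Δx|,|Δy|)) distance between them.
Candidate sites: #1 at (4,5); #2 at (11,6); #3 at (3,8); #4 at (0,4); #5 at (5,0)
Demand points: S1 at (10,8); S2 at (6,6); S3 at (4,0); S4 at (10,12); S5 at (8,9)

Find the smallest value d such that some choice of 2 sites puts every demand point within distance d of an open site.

Open {#1, #2}.
  Farthest demand point is S4 at distance 6 (to #2); all others are ≤ 6.
With {#2, #4} the worst case is 6.
With {#2, #5} the worst case is 6.
No size-2 selection achieves below 6.

6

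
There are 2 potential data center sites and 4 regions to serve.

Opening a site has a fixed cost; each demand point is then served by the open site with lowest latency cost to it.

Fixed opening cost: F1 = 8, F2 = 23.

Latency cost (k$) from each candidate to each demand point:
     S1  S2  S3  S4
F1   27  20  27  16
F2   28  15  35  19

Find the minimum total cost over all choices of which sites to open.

Open {F1}: assign each demand point to its cheapest open site.
  S1→F1 27, S2→F1 20, S3→F1 27, S4→F1 16
  latency cost 90, fixed 8 → total 98.
Compare {F1, F2}: latency cost 85 + fixed 31 = 116.
Compare {F2}: latency cost 97 + fixed 23 = 120.

98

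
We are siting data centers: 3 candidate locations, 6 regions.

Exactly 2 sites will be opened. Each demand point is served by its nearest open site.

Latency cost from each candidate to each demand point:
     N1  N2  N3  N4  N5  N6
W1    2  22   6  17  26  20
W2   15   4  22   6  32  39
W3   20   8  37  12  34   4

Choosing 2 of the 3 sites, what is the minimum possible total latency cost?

Open {W1, W3}.
  N1→W1 2, N2→W3 8, N3→W1 6, N4→W3 12, N5→W1 26, N6→W3 4  ⇒ total 58.
Compare {W1, W2}: total 64.
Compare {W2, W3}: total 83.

58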